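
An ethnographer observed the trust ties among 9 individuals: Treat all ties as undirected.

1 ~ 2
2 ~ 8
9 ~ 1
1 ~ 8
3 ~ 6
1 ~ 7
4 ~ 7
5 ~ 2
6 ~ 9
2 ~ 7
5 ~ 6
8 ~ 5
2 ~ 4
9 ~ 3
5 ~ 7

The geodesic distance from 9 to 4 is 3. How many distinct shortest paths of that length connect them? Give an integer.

2

The shortest distance is 3. The length-3 paths are: 9–1–2–4; 9–1–7–4.
That gives 2 distinct shortest paths.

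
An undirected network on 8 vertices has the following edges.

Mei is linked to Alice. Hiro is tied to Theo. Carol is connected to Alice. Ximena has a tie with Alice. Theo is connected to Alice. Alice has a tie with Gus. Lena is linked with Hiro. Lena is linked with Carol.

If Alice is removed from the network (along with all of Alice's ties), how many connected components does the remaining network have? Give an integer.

4

Without Alice, the remaining ties split the others into: {Mei}; {Carol, Hiro, Lena, Theo}; {Ximena}; {Gus}.
That's 4 separate components.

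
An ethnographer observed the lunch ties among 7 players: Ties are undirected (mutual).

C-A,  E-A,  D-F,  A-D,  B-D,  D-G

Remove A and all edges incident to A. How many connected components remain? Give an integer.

Without A, the remaining ties split the others into: {B, D, F, G}; {E}; {C}.
That's 3 separate components.

3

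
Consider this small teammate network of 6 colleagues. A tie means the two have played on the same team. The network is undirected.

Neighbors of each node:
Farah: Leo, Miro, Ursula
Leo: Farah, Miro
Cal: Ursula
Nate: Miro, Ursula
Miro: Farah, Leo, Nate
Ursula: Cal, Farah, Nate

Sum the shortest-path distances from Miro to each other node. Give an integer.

8

Distances from Miro: Cal:3, Farah:1, Leo:1, Nate:1, Ursula:2.
Sum = 3 + 1 + 1 + 1 + 2 = 8.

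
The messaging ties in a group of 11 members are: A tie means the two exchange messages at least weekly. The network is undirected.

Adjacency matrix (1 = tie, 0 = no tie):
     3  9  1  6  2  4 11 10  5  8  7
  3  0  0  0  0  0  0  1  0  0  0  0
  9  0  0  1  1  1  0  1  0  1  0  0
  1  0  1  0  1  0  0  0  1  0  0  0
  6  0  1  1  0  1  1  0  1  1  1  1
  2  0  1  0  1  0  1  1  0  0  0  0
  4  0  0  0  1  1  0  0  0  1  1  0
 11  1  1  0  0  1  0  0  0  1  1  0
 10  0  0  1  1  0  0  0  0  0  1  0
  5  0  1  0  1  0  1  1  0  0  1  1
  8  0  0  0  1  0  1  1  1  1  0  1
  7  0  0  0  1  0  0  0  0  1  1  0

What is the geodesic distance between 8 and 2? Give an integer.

2

One shortest route is 8 – 6 – 2, which uses 2 edges, and 8 and 2 are not directly tied, so nothing shorter exists. So d(8,2) = 2.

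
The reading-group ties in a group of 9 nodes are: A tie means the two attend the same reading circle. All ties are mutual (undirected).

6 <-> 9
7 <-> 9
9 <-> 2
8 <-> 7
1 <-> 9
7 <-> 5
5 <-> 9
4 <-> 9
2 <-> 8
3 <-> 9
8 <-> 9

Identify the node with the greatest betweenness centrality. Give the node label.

9

Unnormalized betweenness of each node: 1:0, 2:0, 3:0, 4:0, 5:0, 6:0, 7:1/2, 8:1/2, 9:24.
9 has the largest value, 24, making it the main broker — the node through which the most shortest paths run.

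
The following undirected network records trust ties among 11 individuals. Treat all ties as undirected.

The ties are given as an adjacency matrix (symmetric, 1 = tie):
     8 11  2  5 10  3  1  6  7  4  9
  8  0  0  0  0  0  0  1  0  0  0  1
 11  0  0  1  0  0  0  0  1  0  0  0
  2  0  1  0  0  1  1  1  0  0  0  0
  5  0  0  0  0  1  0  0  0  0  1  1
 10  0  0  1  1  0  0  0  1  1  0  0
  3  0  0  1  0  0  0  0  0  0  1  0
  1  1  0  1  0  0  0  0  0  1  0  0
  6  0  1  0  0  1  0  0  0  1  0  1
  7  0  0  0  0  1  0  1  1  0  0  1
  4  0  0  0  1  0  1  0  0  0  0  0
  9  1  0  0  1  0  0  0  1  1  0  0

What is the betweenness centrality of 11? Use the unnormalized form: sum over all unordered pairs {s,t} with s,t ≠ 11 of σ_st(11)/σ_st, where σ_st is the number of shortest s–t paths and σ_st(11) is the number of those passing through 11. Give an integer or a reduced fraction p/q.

7/6

Pairs whose geodesics pass through 11 — 2–6: 1/2; 2–9: 1/6; 3–6: 1/2.
All other pairs contribute 0.
Summing the contributions gives betweenness(11) = 7/6.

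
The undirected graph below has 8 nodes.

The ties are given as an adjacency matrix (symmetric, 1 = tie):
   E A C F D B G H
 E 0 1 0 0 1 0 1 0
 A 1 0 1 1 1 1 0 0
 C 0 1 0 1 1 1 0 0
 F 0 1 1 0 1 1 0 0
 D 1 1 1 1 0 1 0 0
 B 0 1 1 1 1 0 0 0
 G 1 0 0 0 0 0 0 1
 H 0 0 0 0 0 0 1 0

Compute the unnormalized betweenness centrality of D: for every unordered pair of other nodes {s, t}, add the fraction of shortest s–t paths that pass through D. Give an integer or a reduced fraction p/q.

9/2

Pairs whose geodesics pass through D — E–C: 1/2; E–F: 1/2; E–B: 1/2; C–G: 1/2; C–H: 1/2; F–G: 1/2; F–H: 1/2; B–G: 1/2; B–H: 1/2.
All other pairs contribute 0.
Summing the contributions gives betweenness(D) = 9/2.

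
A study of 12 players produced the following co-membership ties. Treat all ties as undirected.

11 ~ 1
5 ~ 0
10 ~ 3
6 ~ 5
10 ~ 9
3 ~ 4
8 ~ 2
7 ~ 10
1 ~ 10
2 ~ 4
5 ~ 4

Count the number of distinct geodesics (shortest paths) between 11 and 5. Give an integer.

1

The shortest distance is 5, and the only length-5 path is 11–1–10–3–4–5. So there is exactly 1 shortest path.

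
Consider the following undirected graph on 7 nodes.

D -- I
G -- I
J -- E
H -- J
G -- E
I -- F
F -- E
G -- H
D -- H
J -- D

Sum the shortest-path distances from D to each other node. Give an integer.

Distances from D: E:2, F:2, G:2, H:1, I:1, J:1.
Sum = 2 + 2 + 2 + 1 + 1 + 1 = 9.

9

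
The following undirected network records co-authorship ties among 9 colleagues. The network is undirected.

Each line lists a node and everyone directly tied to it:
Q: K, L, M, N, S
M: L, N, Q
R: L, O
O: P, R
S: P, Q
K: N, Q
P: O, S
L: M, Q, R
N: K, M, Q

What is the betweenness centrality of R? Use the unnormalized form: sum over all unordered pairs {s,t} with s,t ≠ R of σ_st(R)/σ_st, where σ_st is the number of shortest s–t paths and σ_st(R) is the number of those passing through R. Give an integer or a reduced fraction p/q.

25/6

Pairs whose geodesics pass through R — P–L: 1/2; Q–O: 1/2; K–O: 1/2; N–O: 2/3; M–O: 1; L–O: 1.
All other pairs contribute 0.
Summing the contributions gives betweenness(R) = 25/6.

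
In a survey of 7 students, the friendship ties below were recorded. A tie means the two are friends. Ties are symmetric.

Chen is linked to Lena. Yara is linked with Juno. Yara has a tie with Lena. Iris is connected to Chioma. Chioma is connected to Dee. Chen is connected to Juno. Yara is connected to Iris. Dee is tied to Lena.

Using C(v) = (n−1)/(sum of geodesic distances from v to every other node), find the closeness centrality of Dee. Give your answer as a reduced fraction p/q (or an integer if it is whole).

6/11

Distances from Dee: Chen:2, Chioma:1, Iris:2, Juno:3, Lena:1, Yara:2. Sum = 11.
n = 7, so closeness = 6/11.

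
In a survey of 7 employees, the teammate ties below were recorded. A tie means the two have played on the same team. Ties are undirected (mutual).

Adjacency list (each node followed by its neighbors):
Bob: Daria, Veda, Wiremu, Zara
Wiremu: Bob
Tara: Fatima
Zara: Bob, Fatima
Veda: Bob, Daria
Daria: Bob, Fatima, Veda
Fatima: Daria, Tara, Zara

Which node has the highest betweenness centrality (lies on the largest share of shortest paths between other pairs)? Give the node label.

Unnormalized betweenness of each node: Bob:13/2, Daria:4, Fatima:11/2, Tara:0, Veda:0, Wiremu:0, Zara:2.
Bob has the largest value, 13/2, making it the main broker — the node through which the most shortest paths run.

Bob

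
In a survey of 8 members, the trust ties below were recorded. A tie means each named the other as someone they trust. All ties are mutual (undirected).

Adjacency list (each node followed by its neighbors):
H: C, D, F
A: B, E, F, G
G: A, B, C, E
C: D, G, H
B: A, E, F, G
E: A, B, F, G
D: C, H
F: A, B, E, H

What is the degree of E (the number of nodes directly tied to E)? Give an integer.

4

E is directly tied to A, B, F, and G. That is 4 neighbors, so the degree of E is 4.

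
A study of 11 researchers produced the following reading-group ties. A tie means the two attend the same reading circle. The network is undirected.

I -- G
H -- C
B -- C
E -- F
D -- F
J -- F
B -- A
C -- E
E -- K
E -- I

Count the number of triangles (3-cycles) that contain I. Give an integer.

I's neighbors are E and G, but none of them are tied to each other, so no triangle contains I.

0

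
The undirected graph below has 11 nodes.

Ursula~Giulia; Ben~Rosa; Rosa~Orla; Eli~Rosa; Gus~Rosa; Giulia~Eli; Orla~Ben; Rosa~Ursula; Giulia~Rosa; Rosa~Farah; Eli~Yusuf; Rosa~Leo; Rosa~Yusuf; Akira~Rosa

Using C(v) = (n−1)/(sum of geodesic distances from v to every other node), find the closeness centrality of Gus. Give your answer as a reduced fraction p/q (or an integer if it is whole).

10/19

Distances from Gus: Akira:2, Ben:2, Eli:2, Farah:2, Giulia:2, Leo:2, Orla:2, Rosa:1, Ursula:2, Yusuf:2. Sum = 19.
n = 11, so closeness = 10/19.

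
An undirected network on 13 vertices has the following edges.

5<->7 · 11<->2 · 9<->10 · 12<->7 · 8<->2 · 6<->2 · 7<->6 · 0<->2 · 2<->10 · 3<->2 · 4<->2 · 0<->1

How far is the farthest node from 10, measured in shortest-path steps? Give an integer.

Distances from 10: 0:2, 1:3, 2:1, 3:2, 4:2, 5:4, 6:2, 7:3, 8:2, 9:1, 11:2, 12:4.
The largest is 4 (to 12 and 5), so the eccentricity of 10 is 4.

4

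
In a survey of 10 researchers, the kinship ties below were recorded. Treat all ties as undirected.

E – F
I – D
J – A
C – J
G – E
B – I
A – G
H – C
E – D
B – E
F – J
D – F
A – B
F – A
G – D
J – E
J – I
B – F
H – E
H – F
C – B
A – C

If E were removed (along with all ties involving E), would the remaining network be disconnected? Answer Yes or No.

Even without E, every remaining node can still reach every other (the residual graph is connected), so E is not a cut vertex.

No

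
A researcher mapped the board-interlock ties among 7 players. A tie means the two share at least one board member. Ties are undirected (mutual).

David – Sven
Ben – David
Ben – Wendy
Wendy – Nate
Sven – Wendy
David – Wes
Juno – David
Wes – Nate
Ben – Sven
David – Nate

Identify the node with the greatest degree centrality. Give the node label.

Degrees — Ben:3, David:5, Juno:1, Nate:3, Sven:3, Wendy:3, Wes:2.
The maximum is 5, attained only by David.

David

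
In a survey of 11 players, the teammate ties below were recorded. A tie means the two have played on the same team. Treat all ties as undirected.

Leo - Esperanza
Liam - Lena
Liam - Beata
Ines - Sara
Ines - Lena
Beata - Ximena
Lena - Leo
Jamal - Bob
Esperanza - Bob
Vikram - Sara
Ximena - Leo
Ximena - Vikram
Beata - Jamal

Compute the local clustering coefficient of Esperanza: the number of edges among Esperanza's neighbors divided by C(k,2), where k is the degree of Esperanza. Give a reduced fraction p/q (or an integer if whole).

Esperanza's neighbors: Bob and Leo (k = 2).
Possible neighbor pairs: C(2,2) = 1. Edges among them: none → e = 0.
Clustering(Esperanza) = 0/1.

0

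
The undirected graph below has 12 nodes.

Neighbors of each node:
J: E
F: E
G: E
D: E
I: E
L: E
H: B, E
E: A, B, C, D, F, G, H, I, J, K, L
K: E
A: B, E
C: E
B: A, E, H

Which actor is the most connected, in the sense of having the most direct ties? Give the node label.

E

Degrees — A:2, B:3, C:1, D:1, E:11, F:1, G:1, H:2, I:1, J:1, K:1, L:1.
The maximum is 11, attained only by E.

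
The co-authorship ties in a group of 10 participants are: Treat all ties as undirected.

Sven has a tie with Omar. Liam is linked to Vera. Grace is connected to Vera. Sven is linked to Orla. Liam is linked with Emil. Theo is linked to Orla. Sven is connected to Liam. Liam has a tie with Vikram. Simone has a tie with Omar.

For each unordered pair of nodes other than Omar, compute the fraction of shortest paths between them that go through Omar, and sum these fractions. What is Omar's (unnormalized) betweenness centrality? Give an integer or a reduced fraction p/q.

Pairs whose geodesics pass through Omar — Vikram–Simone: 1; Orla–Simone: 1; Simone–Theo: 1; Simone–Liam: 1; Simone–Vera: 1; Simone–Grace: 1; Simone–Emil: 1; Simone–Sven: 1.
All other pairs contribute 0.
Summing the contributions gives betweenness(Omar) = 8.

8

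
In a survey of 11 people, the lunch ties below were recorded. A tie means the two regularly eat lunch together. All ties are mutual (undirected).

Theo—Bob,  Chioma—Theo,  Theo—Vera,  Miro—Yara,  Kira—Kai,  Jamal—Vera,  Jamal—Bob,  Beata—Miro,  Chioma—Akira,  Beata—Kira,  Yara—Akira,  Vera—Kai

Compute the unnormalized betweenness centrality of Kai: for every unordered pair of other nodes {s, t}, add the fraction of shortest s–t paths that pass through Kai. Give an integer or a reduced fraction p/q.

11

Pairs whose geodesics pass through Kai — Chioma–Kira: 1; Theo–Kira: 1; Theo–Beata: 1; Bob–Kira: 2/2; Bob–Beata: 2/2; Jamal–Kira: 1; Jamal–Beata: 1; Jamal–Miro: 1; Vera–Kira: 1; Vera–Beata: 1; Vera–Miro: 1.
All other pairs contribute 0.
Summing the contributions gives betweenness(Kai) = 11.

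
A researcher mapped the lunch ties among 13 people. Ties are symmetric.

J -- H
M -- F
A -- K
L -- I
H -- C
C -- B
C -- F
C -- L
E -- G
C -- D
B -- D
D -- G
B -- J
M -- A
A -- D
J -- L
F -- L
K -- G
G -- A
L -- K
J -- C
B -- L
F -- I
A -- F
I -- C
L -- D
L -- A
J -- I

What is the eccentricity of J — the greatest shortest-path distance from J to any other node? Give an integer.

4

Distances from J: A:2, B:1, C:1, D:2, E:4, F:2, G:3, H:1, I:1, K:2, L:1, M:3.
The largest is 4 (to E), so the eccentricity of J is 4.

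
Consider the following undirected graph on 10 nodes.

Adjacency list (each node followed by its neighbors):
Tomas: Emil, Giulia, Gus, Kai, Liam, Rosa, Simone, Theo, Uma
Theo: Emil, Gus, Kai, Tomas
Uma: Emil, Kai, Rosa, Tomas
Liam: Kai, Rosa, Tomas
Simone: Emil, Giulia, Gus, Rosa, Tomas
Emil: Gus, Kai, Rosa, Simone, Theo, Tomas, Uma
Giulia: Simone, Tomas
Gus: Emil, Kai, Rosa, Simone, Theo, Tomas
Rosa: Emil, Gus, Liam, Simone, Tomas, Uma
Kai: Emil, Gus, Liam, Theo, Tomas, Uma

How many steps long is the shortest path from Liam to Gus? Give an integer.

One shortest route is Liam – Kai – Gus, which uses 2 edges, and Liam and Gus are not directly tied, so nothing shorter exists. So d(Liam,Gus) = 2.

2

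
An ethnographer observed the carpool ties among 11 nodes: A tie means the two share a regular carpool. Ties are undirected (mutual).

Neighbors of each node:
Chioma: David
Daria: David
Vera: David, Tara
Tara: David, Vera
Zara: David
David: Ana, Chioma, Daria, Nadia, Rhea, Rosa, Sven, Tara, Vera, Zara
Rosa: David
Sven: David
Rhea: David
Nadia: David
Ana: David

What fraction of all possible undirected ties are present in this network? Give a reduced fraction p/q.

1/5

There are 11 edges and 11 nodes, so the maximum possible is C(11,2) = 55.
Density = 11/55 = 1/5.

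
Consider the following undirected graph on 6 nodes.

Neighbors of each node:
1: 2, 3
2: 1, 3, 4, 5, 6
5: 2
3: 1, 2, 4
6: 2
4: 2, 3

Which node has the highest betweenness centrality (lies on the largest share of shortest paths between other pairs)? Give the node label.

Unnormalized betweenness of each node: 1:0, 2:15/2, 3:1/2, 4:0, 5:0, 6:0.
2 has the largest value, 15/2, making it the main broker — the node through which the most shortest paths run.

2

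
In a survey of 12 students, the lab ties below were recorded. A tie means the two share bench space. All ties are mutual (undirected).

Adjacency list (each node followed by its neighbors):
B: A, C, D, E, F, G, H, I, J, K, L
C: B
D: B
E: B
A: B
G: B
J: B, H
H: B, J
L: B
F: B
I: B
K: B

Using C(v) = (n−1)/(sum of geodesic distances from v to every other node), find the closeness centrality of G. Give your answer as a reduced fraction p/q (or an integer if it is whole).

11/21

Distances from G: A:2, B:1, C:2, D:2, E:2, F:2, H:2, I:2, J:2, K:2, L:2. Sum = 21.
n = 12, so closeness = 11/21.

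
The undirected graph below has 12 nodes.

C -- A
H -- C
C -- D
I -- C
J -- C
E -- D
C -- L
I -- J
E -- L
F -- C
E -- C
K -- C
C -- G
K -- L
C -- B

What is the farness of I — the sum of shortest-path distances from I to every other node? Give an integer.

Distances from I: A:2, B:2, C:1, D:2, E:2, F:2, G:2, H:2, J:1, K:2, L:2.
Sum = 2 + 2 + 1 + 2 + 2 + 2 + 2 + 2 + 1 + 2 + 2 = 20.

20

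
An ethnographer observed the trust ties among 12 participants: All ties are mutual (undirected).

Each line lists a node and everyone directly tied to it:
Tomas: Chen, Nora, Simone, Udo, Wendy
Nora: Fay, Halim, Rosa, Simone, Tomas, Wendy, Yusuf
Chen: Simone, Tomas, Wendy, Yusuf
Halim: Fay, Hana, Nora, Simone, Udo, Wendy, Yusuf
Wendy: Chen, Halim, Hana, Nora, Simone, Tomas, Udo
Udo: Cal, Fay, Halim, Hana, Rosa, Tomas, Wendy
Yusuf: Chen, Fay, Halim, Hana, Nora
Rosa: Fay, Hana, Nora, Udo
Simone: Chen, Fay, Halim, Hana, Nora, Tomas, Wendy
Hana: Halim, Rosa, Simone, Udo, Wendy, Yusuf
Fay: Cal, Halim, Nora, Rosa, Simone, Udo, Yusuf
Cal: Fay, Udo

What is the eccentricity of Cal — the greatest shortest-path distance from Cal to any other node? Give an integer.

3

Distances from Cal: Chen:3, Fay:1, Halim:2, Hana:2, Nora:2, Rosa:2, Simone:2, Tomas:2, Udo:1, Wendy:2, Yusuf:2.
The largest is 3 (to Chen), so the eccentricity of Cal is 3.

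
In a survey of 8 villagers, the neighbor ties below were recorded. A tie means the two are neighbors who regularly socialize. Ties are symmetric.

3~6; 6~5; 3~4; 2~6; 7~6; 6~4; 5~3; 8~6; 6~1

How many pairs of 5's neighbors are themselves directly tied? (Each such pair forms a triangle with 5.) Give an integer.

5's neighbors: 3 and 6.
Neighbor pairs that are themselves tied: 5–3–6. Each forms one triangle with 5, for 1 in total.

1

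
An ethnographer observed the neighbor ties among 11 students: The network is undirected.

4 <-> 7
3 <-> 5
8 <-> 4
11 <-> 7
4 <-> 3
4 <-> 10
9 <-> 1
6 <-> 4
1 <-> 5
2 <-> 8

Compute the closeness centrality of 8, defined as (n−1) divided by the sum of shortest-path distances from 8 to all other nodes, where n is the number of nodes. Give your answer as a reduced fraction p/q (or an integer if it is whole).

Distances from 8: 1:4, 2:1, 3:2, 4:1, 5:3, 6:2, 7:2, 9:5, 10:2, 11:3. Sum = 25.
n = 11, so closeness = 10/25 = 2/5.

2/5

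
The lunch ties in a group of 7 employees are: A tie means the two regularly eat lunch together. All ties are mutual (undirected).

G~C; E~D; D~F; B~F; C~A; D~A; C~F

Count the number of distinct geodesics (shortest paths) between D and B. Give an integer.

1

The shortest distance is 2, and the only length-2 path is D–F–B. So there is exactly 1 shortest path.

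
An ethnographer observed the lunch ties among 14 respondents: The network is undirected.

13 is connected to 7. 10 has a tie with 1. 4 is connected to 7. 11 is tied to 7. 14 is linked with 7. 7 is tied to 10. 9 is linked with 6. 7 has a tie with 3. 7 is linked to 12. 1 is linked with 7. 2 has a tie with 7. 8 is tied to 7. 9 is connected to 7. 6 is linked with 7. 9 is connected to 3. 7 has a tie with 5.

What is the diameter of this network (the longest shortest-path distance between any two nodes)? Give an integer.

Eccentricity of each node (its greatest distance to any other): 1:2, 2:2, 3:2, 4:2, 5:2, 6:2, 7:1, 8:2, 9:2, 10:2, 11:2, 12:2, 13:2, 14:2.
The maximum eccentricity is 2, realized for instance by the pair 11–6 via 11 – 7 – 6. So the diameter is 2.

2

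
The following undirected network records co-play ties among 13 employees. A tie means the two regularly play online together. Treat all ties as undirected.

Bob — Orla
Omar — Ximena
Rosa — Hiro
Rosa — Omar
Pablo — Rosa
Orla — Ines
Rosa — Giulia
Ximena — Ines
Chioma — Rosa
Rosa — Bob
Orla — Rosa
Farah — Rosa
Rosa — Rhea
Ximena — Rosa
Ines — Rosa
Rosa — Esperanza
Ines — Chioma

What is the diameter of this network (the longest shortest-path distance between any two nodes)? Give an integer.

2

Eccentricity of each node (its greatest distance to any other): Bob:2, Chioma:2, Esperanza:2, Farah:2, Giulia:2, Hiro:2, Ines:2, Omar:2, Orla:2, Pablo:2, Rhea:2, Rosa:1, Ximena:2.
The maximum eccentricity is 2, realized for instance by the pair Giulia–Farah via Giulia – Rosa – Farah. So the diameter is 2.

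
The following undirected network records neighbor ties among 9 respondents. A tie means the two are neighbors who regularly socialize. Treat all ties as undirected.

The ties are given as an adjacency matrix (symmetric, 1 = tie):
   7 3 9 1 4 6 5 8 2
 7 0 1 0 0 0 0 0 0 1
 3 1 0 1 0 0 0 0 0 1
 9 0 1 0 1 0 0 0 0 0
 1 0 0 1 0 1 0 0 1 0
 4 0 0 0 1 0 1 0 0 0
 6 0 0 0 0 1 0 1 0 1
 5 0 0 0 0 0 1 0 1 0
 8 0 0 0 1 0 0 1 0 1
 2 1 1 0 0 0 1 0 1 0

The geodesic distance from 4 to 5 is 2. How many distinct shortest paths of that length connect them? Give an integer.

The shortest distance is 2, and the only length-2 path is 4–6–5. So there is exactly 1 shortest path.

1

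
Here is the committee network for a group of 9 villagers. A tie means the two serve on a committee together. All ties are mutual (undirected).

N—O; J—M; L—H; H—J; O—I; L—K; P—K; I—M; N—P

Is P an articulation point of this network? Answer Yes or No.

No

Even without P, every remaining node can still reach every other (the residual graph is connected), so P is not a cut vertex.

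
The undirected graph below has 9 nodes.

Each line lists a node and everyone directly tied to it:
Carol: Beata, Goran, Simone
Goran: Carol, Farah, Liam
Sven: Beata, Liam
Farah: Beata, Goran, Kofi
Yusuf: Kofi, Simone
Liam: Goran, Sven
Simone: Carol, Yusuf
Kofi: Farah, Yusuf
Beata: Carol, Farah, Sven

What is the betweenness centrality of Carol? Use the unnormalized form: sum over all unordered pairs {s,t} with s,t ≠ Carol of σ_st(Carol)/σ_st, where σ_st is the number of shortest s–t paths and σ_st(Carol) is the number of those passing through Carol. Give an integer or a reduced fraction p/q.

Pairs whose geodesics pass through Carol — Goran–Beata: 1/2; Goran–Yusuf: 1/2; Goran–Simone: 1; Liam–Yusuf: 1/2; Liam–Simone: 1; Sven–Yusuf: 1/2; Sven–Simone: 1; Beata–Yusuf: 1/2; Beata–Simone: 1; Farah–Simone: 2/3.
All other pairs contribute 0.
Summing the contributions gives betweenness(Carol) = 43/6.

43/6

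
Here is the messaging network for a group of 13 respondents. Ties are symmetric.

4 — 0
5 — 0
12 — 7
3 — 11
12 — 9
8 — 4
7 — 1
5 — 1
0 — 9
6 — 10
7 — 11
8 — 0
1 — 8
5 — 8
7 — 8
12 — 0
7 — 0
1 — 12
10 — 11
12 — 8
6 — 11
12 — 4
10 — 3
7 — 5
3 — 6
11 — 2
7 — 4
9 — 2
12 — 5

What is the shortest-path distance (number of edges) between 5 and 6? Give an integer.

One shortest route is 5 – 7 – 11 – 6, which uses 3 edges, and at distance 2 from 5 we only reach {4, 9, 11}, which does not include 6. So d(5,6) = 3.

3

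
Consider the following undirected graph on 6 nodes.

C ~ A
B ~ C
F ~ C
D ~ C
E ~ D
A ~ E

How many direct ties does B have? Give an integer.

1

B is directly tied to C. That is 1 neighbor, so the degree of B is 1.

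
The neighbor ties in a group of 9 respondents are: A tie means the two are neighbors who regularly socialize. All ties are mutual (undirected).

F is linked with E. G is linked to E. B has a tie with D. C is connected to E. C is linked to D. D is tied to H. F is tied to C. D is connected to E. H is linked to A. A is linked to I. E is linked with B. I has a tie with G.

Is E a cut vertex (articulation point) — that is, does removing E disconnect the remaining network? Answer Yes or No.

No

Even without E, every remaining node can still reach every other (the residual graph is connected), so E is not a cut vertex.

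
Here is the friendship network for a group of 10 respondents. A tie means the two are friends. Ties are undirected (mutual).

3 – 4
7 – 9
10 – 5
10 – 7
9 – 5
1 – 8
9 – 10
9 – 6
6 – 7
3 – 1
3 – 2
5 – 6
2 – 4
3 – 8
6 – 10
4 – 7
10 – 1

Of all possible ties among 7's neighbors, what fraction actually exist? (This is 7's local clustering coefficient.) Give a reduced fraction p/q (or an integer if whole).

7's neighbors: 4, 6, 9, and 10 (k = 4).
Possible neighbor pairs: C(4,2) = 6. Edges among them: 6–9, 6–10, 9–10 → e = 3.
Clustering(7) = 3/6 = 1/2.

1/2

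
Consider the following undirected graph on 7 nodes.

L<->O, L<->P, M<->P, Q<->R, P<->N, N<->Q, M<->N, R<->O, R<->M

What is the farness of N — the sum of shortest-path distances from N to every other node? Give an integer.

Distances from N: L:2, M:1, O:3, P:1, Q:1, R:2.
Sum = 2 + 1 + 3 + 1 + 1 + 2 = 10.

10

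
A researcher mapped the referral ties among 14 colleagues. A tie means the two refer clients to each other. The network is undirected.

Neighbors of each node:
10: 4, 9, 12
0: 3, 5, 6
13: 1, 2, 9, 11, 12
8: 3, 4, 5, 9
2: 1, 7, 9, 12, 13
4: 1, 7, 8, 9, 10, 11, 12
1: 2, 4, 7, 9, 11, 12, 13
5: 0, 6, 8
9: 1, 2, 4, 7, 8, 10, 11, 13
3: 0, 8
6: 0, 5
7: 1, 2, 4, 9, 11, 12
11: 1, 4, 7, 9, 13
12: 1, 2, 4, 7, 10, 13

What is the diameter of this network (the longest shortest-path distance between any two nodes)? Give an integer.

4

Eccentricity of each node (its greatest distance to any other): 0:4, 1:4, 2:4, 3:3, 4:3, 5:3, 6:4, 7:4, 8:2, 9:3, 10:4, 11:4, 12:4, 13:4.
The maximum eccentricity is 4, realized for instance by the pair 0–10 via 0 – 5 – 8 – 9 – 10. So the diameter is 4.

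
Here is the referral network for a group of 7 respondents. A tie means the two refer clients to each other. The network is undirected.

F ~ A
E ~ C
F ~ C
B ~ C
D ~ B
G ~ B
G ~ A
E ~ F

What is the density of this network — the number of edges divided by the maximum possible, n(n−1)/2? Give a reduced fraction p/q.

There are 8 edges and 7 nodes, so the maximum possible is C(7,2) = 21.
Density = 8/21.

8/21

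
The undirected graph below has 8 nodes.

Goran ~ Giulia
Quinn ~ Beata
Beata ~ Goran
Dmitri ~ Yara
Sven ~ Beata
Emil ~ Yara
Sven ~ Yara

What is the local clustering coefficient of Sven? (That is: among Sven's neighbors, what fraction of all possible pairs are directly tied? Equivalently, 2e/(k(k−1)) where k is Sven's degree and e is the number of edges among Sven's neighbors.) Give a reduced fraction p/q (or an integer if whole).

Sven's neighbors: Beata and Yara (k = 2).
Possible neighbor pairs: C(2,2) = 1. Edges among them: none → e = 0.
Clustering(Sven) = 0/1.

0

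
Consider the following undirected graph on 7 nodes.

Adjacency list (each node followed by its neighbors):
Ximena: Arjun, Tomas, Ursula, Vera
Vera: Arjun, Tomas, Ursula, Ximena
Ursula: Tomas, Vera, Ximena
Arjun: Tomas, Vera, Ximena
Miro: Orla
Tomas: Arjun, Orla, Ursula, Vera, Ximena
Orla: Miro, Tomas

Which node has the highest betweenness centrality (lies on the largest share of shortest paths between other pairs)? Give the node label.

Tomas

Unnormalized betweenness of each node: Arjun:0, Miro:0, Orla:5, Tomas:25/3, Ursula:0, Vera:1/3, Ximena:1/3.
Tomas has the largest value, 25/3, making it the main broker — the node through which the most shortest paths run.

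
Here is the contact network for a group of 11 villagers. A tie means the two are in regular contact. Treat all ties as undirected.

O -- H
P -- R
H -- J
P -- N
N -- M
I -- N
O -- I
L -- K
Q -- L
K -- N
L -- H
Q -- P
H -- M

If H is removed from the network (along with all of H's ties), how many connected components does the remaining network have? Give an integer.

Without H, the remaining ties split the others into: {I, K, L, M, N, O, P, Q, R}; {J}.
That's 2 separate components.

2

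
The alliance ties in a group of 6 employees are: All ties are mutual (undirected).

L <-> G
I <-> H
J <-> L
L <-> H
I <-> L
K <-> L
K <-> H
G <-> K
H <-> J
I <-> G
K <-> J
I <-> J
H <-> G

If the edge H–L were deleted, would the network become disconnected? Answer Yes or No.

Even without that edge, H still reaches L via H – K – L, so the network stays connected. Not a bridge.

No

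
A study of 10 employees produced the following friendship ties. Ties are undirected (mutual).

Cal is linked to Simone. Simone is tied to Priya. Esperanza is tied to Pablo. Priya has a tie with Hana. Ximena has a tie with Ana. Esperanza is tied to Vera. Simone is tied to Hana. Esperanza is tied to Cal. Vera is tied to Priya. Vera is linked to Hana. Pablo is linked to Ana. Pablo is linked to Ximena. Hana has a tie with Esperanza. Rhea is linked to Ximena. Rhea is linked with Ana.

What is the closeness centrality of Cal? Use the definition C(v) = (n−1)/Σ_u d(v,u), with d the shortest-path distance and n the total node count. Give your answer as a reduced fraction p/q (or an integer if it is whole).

9/20

Distances from Cal: Ana:3, Esperanza:1, Hana:2, Pablo:2, Priya:2, Rhea:4, Simone:1, Vera:2, Ximena:3. Sum = 20.
n = 10, so closeness = 9/20.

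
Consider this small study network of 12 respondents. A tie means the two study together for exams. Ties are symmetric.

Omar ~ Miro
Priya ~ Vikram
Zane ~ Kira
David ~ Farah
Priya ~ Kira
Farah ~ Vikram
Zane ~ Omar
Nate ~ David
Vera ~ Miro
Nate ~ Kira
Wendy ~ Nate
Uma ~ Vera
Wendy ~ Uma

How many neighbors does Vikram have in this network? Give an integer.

Vikram is directly tied to Farah and Priya. That is 2 neighbors, so the degree of Vikram is 2.

2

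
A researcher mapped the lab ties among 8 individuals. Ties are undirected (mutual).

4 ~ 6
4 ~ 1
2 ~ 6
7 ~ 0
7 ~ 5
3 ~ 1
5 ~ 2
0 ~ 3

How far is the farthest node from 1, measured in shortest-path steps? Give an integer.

4

Distances from 1: 0:2, 2:3, 3:1, 4:1, 5:4, 6:2, 7:3.
The largest is 4 (to 5), so the eccentricity of 1 is 4.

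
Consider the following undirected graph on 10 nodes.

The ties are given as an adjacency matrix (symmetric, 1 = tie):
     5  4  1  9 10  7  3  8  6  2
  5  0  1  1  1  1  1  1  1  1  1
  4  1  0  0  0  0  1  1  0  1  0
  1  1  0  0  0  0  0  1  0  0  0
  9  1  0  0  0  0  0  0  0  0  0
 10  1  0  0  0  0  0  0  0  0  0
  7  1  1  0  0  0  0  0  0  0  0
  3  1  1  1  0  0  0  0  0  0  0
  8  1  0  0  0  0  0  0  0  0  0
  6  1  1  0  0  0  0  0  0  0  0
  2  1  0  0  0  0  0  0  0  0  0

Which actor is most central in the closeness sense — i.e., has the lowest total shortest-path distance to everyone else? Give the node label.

Farness (sum of distances to all others) for each node — 1:16, 2:17, 3:15, 4:14, 5:9, 6:16, 7:16, 8:17, 9:17, 10:17.
The smallest farness is 9, for 5, so 5 has the highest closeness.

5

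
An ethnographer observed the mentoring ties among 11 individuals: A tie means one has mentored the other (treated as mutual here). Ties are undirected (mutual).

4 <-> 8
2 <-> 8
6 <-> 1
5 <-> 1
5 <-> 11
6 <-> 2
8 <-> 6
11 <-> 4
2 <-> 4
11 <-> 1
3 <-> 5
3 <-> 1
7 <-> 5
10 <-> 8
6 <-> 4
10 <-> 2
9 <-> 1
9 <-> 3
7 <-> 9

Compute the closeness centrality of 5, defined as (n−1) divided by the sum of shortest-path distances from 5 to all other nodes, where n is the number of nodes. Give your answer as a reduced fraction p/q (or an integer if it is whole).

Distances from 5: 1:1, 2:3, 3:1, 4:2, 6:2, 7:1, 8:3, 9:2, 10:4, 11:1. Sum = 20.
n = 11, so closeness = 10/20 = 1/2.

1/2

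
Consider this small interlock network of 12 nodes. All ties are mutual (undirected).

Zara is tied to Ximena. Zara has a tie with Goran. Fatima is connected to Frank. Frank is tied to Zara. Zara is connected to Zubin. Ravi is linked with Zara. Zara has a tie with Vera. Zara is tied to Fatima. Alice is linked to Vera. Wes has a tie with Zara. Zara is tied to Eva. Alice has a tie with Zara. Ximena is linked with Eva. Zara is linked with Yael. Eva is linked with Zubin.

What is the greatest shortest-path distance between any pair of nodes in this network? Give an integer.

2

Eccentricity of each node (its greatest distance to any other): Alice:2, Eva:2, Fatima:2, Frank:2, Goran:2, Ravi:2, Vera:2, Wes:2, Ximena:2, Yael:2, Zara:1, Zubin:2.
The maximum eccentricity is 2, realized for instance by the pair Goran–Alice via Goran – Zara – Alice. So the diameter is 2.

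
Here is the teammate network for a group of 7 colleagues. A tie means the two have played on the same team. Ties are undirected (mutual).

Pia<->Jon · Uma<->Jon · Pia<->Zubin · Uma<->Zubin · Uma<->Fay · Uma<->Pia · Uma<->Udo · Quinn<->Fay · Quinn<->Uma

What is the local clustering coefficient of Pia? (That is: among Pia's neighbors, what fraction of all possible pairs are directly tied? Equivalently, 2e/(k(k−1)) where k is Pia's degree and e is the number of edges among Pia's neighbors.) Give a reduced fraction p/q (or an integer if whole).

Pia's neighbors: Jon, Uma, and Zubin (k = 3).
Possible neighbor pairs: C(3,2) = 3. Edges among them: Jon–Uma, Uma–Zubin → e = 2.
Clustering(Pia) = 2/3.

2/3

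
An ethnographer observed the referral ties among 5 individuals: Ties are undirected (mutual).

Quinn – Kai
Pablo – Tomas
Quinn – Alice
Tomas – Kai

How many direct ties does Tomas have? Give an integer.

2

Tomas is directly tied to Kai and Pablo. That is 2 neighbors, so the degree of Tomas is 2.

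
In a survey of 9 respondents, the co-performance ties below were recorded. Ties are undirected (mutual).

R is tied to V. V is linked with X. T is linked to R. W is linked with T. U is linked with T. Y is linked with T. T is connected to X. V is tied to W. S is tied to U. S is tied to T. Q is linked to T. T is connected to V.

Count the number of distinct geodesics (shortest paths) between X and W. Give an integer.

The shortest distance is 2. The length-2 paths are: X–T–W; X–V–W.
That gives 2 distinct shortest paths.

2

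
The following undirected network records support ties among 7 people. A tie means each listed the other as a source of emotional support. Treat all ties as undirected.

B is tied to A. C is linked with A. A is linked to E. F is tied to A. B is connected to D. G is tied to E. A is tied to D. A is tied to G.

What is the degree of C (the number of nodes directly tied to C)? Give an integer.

C is directly tied to A. That is 1 neighbor, so the degree of C is 1.

1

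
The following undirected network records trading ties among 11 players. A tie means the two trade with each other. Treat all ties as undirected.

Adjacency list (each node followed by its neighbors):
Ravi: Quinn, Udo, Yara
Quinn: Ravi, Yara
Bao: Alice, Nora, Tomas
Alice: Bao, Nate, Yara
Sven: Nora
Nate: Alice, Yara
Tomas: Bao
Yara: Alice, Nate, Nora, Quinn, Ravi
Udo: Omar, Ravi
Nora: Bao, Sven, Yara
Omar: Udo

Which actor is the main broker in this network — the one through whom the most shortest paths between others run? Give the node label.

Unnormalized betweenness of each node: Alice:7, Bao:10, Nate:0, Nora:14, Omar:0, Quinn:0, Ravi:16, Sven:0, Tomas:0, Udo:9, Yara:27.
Yara has the largest value, 27, making it the main broker — the node through which the most shortest paths run.

Yara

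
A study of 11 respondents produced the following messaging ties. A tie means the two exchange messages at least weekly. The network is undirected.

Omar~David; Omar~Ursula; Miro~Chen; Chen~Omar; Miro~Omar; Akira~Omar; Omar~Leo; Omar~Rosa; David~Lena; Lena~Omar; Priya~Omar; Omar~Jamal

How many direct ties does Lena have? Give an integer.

Lena is directly tied to David and Omar. That is 2 neighbors, so the degree of Lena is 2.

2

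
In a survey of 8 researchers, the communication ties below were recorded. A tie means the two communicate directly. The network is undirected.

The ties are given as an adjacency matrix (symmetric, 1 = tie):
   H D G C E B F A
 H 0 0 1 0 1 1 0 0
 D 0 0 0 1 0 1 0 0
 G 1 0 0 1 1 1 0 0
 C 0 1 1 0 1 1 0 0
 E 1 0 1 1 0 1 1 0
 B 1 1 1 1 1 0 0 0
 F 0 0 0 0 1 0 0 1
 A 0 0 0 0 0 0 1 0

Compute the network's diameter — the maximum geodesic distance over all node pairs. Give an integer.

Eccentricity of each node (its greatest distance to any other): A:4, B:3, C:3, D:4, E:2, F:3, G:3, H:3.
The maximum eccentricity is 4, realized for instance by the pair D–A via D – C – E – F – A. So the diameter is 4.

4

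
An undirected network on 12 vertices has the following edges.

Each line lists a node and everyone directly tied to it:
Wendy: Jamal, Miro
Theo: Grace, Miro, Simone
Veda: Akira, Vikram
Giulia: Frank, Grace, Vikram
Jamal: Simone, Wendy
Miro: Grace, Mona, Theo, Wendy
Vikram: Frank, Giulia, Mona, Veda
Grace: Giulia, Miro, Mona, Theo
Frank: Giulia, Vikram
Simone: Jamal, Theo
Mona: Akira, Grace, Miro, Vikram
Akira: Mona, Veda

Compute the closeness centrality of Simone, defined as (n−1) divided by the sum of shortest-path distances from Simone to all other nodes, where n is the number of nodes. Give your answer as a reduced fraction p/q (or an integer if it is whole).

11/31

Distances from Simone: Akira:4, Frank:4, Giulia:3, Grace:2, Jamal:1, Miro:2, Mona:3, Theo:1, Veda:5, Vikram:4, Wendy:2. Sum = 31.
n = 12, so closeness = 11/31.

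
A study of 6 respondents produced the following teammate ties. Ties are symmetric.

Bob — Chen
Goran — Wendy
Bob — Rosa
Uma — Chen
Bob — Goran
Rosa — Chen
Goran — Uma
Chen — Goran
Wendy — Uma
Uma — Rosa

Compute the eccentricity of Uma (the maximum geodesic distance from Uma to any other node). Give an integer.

Distances from Uma: Bob:2, Chen:1, Goran:1, Rosa:1, Wendy:1.
The largest is 2 (to Bob), so the eccentricity of Uma is 2.

2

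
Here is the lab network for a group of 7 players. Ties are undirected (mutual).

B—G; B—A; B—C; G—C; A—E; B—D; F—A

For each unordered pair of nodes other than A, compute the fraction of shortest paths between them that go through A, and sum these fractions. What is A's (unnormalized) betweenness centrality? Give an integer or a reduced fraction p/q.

9

Pairs whose geodesics pass through A — G–E: 1; G–F: 1; C–E: 1; C–F: 1; B–E: 1; B–F: 1; E–F: 1; E–D: 1; F–D: 1.
All other pairs contribute 0.
Summing the contributions gives betweenness(A) = 9.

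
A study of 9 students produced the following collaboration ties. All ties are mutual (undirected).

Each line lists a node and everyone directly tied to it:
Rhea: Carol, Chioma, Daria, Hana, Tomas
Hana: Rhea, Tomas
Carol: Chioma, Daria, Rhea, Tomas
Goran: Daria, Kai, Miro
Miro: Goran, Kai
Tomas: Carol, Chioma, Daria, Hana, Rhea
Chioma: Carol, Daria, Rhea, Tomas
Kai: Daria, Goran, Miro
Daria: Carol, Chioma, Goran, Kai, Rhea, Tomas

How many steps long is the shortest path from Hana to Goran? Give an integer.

3

One shortest route is Hana – Tomas – Daria – Goran, which uses 3 edges, and at distance 2 from Hana we only reach {Carol, Chioma, Daria}, which does not include Goran. So d(Hana,Goran) = 3.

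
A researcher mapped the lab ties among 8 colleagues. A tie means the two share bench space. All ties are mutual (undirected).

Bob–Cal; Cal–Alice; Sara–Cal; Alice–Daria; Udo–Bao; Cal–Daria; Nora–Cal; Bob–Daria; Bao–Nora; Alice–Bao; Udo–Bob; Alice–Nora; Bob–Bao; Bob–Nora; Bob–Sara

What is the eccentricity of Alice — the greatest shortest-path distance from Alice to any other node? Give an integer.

2

Distances from Alice: Bao:1, Bob:2, Cal:1, Daria:1, Nora:1, Sara:2, Udo:2.
The largest is 2 (to Bob, Udo, and Sara), so the eccentricity of Alice is 2.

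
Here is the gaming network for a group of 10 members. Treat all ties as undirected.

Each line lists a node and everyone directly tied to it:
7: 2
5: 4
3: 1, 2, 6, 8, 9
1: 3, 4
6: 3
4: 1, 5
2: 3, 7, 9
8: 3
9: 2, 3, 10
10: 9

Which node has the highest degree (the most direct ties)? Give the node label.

Degrees — 1:2, 2:3, 3:5, 4:2, 5:1, 6:1, 7:1, 8:1, 9:3, 10:1.
The maximum is 5, attained only by 3.

3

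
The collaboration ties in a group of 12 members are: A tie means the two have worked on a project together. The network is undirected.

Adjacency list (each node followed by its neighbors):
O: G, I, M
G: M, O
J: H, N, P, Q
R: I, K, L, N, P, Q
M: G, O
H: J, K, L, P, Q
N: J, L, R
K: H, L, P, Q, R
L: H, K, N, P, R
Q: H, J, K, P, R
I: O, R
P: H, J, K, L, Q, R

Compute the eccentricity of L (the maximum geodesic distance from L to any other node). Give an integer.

Distances from L: G:4, H:1, I:2, J:2, K:1, M:4, N:1, O:3, P:1, Q:2, R:1.
The largest is 4 (to M and G), so the eccentricity of L is 4.

4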